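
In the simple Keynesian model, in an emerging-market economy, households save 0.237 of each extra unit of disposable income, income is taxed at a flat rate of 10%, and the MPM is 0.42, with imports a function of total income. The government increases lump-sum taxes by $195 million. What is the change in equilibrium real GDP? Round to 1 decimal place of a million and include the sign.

−$202.9 million

MPC = 1 − MPS = 1 − 0.237 = 0.763.
A lump-sum tax change of +$195 million shifts disposable income by −$195 million; first-round consumption changes by −c × ΔT = −0.763 × (+$195 million) = −$148.785 million.
Expenditure multiplier = 1/(1 − c(1−t) + m) = 1/(1 − 0.763×0.9 + 0.42) = 1/0.7333 ≈ 1.364.
The tax multiplier is −c × k ≈ −1.041, so ΔY = k × (−c·ΔT) = (−$148.785 million) / 0.7333 ≈ −$202.9 million.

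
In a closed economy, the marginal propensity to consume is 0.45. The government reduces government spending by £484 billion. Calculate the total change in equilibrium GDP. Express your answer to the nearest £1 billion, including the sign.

Spending multiplier = 1/(1 − MPC) = 1/(1 − 0.45) = 1/0.55 ≈ 1.818.
ΔY = k × ΔG = (−£484 billion) / 0.55 = −£880 billion.

−£880 billion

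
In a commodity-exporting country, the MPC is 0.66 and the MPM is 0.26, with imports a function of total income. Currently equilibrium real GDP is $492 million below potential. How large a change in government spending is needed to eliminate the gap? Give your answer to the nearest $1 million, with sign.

Spending multiplier = 1/(1 − c + m) = 1/(1 − 0.66 + 0.26) = 1/0.6 ≈ 1.667.
Need ΔY = +$492 million, so ΔG = ΔY/k = (+$492 million) × 0.6 ≈ +$295 million.
The government should increase government spending by $295 million.

+$295 million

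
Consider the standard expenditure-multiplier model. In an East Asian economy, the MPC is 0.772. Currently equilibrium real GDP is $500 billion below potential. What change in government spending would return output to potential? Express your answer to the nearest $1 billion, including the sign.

+$114 billion

Spending multiplier = 1/(1 − MPC) = 1/(1 − 0.772) = 1/0.228 ≈ 4.386.
Need ΔY = +$500 billion, so ΔG = ΔY/k = (+$500 billion) × 0.228 = +$114 billion.
The government should increase government spending by $114 billion.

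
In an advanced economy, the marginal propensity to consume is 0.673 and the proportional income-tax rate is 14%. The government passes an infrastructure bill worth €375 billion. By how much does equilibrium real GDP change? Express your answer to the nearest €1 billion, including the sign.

+€890 billion

Spending multiplier = 1/(1 − c(1−t)) = 1/(1 − 0.673×0.86) = 1/0.42122 ≈ 2.374.
ΔY = k × ΔG = (+€375 billion) / 0.42122 ≈ +€890 billion.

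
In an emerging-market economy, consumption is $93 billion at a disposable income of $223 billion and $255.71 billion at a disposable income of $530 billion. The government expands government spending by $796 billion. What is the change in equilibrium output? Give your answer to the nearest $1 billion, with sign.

MPC = ΔC/ΔYd = (255.71 − 93)/(530 − 223) = 162.71/307 = 0.53.
Expenditure multiplier = 1/(1 − MPC) = 1/(1 − 0.53) = 1/0.47 ≈ 2.128.
ΔY = k × ΔG = (+$796 billion) / 0.47 ≈ +$1,694 billion.

+$1,694 billion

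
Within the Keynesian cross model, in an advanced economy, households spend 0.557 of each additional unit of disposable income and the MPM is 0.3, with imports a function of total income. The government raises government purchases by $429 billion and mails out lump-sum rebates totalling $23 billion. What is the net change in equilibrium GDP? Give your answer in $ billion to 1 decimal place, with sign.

Expenditure multiplier = 1/(1 − c + m) = 1/(1 − 0.557 + 0.3) = 1/0.743 ≈ 1.346.
ΔG contributes k·ΔG = (+$429 billion) / 0.743 ≈ +$577.4 billion.
ΔT of −$23 billion changes first-round spending by −c·ΔT = +$12.811 billion, contributing k·(−c·ΔT) = (+$12.811 billion) / 0.743 ≈ +$17.2 billion.
Net ΔY = k(ΔG − c·ΔT) = (+$441.811 billion) / 0.743 ≈ +$594.6 billion.

+$594.6 billion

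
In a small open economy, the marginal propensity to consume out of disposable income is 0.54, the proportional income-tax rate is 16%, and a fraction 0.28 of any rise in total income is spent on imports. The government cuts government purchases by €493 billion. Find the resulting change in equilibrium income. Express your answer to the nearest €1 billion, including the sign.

Expenditure multiplier = 1/(1 − c(1−t) + m) = 1/(1 − 0.54×0.84 + 0.28) = 1/0.8264 ≈ 1.21.
ΔY = k × ΔG = (−€493 billion) / 0.8264 ≈ −€597 billion.

−€597 billion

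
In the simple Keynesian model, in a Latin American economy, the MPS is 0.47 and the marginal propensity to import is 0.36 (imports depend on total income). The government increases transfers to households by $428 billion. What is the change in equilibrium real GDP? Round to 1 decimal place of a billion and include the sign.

+$273.3 billion

MPC = 1 − MPS = 1 − 0.47 = 0.53.
The transfer change shifts disposable income by +$428 billion, so first-round consumption changes by c·ΔTR = 0.53 × (+$428 billion) = +$226.84 billion.
Expenditure multiplier = 1/(1 − c + m) = 1/(1 − 0.53 + 0.36) = 1/0.83 ≈ 1.205.
The transfer multiplier is c × k ≈ 0.639, so ΔY = k × (c·ΔTR) = (+$226.84 billion) / 0.83 ≈ +$273.3 billion.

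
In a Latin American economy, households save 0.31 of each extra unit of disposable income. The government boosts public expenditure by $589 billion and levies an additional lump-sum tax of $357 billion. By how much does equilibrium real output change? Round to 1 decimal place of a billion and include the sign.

+$1,105.4 billion

MPC = 1 − MPS = 1 − 0.31 = 0.69.
Expenditure multiplier = 1/(1 − MPC) = 1/(1 − 0.69) = 1/0.31 ≈ 3.226.
ΔG contributes k·ΔG = (+$589 billion) / 0.31 = +$1,900 billion.
ΔT of +$357 billion changes first-round spending by −c·ΔT = −$246.33 billion, contributing k·(−c·ΔT) = (−$246.33 billion) / 0.31 ≈ −$794.6 billion.
Net ΔY = k(ΔG − c·ΔT) = (+$342.67 billion) / 0.31 ≈ +$1,105.4 billion.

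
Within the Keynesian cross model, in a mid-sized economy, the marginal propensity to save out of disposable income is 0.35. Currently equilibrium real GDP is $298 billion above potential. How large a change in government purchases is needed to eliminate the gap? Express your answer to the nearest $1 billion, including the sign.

−$104 billion

MPC = 1 − MPS = 1 − 0.35 = 0.65.
Spending multiplier = 1/(1 − MPC) = 1/(1 − 0.65) = 1/0.35 ≈ 2.857.
Need ΔY = −$298 billion, so ΔG = ΔY/k = (−$298 billion) × 0.35 ≈ −$104 billion.
The government should cut government purchases by $104 billion.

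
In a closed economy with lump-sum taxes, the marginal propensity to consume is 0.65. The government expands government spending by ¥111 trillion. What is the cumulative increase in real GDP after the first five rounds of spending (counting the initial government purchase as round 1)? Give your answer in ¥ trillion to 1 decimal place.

¥280.3 trillion

Round 1 adds ΔG = ¥111 trillion; each later round is MPC = 0.65 times the previous.
After 5 rounds: 111 + 72.15 + 46.8975 + 30.483375 + 19.81419375 = ΔG·(1 − c^5)/(1 − c) = 111 × (1 − 0.1160290625)/0.35 ≈ ¥280.3 trillion.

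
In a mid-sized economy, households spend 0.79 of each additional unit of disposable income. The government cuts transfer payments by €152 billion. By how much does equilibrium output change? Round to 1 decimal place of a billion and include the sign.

−€571.8 billion

The transfer change shifts disposable income by −€152 billion, so first-round consumption changes by c·ΔTR = 0.79 × (−€152 billion) = −€120.08 billion.
Expenditure multiplier = 1/(1 − MPC) = 1/(1 − 0.79) = 1/0.21 ≈ 4.762.
The transfer multiplier is c × k ≈ 3.762, so ΔY = k × (c·ΔTR) = (−€120.08 billion) / 0.21 ≈ −€571.8 billion.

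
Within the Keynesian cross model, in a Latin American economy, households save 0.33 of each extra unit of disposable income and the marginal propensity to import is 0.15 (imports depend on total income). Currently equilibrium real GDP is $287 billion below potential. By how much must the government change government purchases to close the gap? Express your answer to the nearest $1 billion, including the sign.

+$138 billion

MPC = 1 − MPS = 1 − 0.33 = 0.67.
Spending multiplier = 1/(1 − c + m) = 1/(1 − 0.67 + 0.15) = 1/0.48 ≈ 2.083.
Need ΔY = +$287 billion, so ΔG = ΔY/k = (+$287 billion) × 0.48 ≈ +$138 billion.
The government should increase government purchases by $138 billion.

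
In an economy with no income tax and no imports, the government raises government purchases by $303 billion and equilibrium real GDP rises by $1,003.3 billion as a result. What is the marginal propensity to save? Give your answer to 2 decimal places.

0.30

Implied spending multiplier k = ΔY/ΔG = 1,003.3/303 ≈ 3.3112.
Since k = 1/(1 − MPC), MPC = 1 − 1/k = 1 − ΔG/ΔY = 1 − 303/1,003.3 ≈ 0.70.
MPS = 1 − MPC = 0.30.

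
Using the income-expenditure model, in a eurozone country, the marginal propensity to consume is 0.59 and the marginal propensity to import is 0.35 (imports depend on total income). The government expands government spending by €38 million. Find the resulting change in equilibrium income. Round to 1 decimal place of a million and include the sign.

+€50.0 million

Government-spending multiplier = 1/(1 − c + m) = 1/(1 − 0.59 + 0.35) = 1/0.76 ≈ 1.316.
ΔY = k × ΔG = (+€38 million) / 0.76 = +€50 million.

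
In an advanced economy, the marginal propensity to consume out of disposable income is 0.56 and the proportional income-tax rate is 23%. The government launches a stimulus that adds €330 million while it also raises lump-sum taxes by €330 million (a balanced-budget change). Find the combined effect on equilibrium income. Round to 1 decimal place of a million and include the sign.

Expenditure multiplier = 1/(1 − c(1−t)) = 1/(1 − 0.56×0.77) = 1/0.5688 ≈ 1.758.
ΔG contributes k·ΔG = (+€330 million) / 0.5688 ≈ +€580.2 million.
ΔT of +€330 million changes first-round spending by −c·ΔT = −€184.8 million, contributing k·(−c·ΔT) = (−€184.8 million) / 0.5688 ≈ −€324.9 million.
Net ΔY = k(ΔG − c·ΔT) = (+€145.2 million) / 0.5688 ≈ +€255.3 million.

+€255.3 million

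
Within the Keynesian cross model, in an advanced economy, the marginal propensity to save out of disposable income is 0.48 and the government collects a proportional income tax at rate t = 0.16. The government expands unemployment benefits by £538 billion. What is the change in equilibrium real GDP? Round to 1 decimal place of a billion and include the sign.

+£496.7 billion

MPC = 1 − MPS = 1 − 0.48 = 0.52.
The transfer change shifts disposable income by +£538 billion, so first-round consumption changes by c·ΔTR = 0.52 × (+£538 billion) = +£279.76 billion.
Expenditure multiplier = 1/(1 − c(1−t)) = 1/(1 − 0.52×0.84) = 1/0.5632 ≈ 1.776.
The transfer multiplier is c × k ≈ 0.923, so ΔY = k × (c·ΔTR) = (+£279.76 billion) / 0.5632 ≈ +£496.7 billion.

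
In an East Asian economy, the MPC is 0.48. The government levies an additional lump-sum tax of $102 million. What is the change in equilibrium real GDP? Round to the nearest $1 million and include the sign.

−$94 million

A lump-sum tax change of +$102 million shifts disposable income by −$102 million; first-round consumption changes by −c × ΔT = −0.48 × (+$102 million) = −$48.96 million.
Expenditure multiplier = 1/(1 − MPC) = 1/(1 − 0.48) = 1/0.52 ≈ 1.923.
The tax multiplier is −c × k ≈ −0.923, so ΔY = k × (−c·ΔT) = (−$48.96 million) / 0.52 ≈ −$94 million.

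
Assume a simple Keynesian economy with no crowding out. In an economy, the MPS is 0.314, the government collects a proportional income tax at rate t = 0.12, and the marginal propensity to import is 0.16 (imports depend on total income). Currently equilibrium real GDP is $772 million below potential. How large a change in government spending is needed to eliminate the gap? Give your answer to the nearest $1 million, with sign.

+$429 million

MPC = 1 − MPS = 1 − 0.314 = 0.686.
Spending multiplier = 1/(1 − c(1−t) + m) = 1/(1 − 0.686×0.88 + 0.16) = 1/0.55632 ≈ 1.798.
Need ΔY = +$772 million, so ΔG = ΔY/k = (+$772 million) × 0.55632 ≈ +$429 million.
The government should increase government spending by $429 million.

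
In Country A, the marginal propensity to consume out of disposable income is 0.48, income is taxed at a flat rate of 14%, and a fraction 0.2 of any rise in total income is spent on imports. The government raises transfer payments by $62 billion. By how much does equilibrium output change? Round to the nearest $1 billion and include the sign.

+$38 billion

The transfer change shifts disposable income by +$62 billion, so first-round consumption changes by c·ΔTR = 0.48 × (+$62 billion) = +$29.76 billion.
Expenditure multiplier = 1/(1 − c(1−t) + m) = 1/(1 − 0.48×0.86 + 0.2) = 1/0.7872 ≈ 1.27.
The transfer multiplier is c × k ≈ 0.61, so ΔY = k × (c·ΔTR) = (+$29.76 billion) / 0.7872 ≈ +$38 billion.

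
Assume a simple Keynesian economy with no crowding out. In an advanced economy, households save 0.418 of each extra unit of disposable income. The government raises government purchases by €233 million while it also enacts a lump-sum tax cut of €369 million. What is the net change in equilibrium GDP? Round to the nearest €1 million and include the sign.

MPC = 1 − MPS = 1 − 0.418 = 0.582.
Expenditure multiplier = 1/(1 − MPC) = 1/(1 − 0.582) = 1/0.418 ≈ 2.392.
ΔG contributes k·ΔG = (+€233 million) / 0.418 ≈ +€557.4 million.
ΔT of −€369 million changes first-round spending by −c·ΔT = +€214.758 million, contributing k·(−c·ΔT) = (+€214.758 million) / 0.418 ≈ +€513.8 million.
Net ΔY = k(ΔG − c·ΔT) = (+€447.758 million) / 0.418 ≈ +€1,071 million.

+€1,071 million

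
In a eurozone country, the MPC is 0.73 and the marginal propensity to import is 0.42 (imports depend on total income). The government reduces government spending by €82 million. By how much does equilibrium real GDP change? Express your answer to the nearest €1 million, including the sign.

−€119 million

Government-spending multiplier = 1/(1 − c + m) = 1/(1 − 0.73 + 0.42) = 1/0.69 ≈ 1.449.
ΔY = k × ΔG = (−€82 million) / 0.69 ≈ −€119 million.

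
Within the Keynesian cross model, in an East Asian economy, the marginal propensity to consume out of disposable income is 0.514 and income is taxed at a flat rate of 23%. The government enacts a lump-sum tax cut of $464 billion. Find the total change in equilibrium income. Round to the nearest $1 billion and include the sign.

A lump-sum tax change of −$464 billion shifts disposable income by +$464 billion; first-round consumption changes by −c × ΔT = −0.514 × (−$464 billion) = +$238.496 billion.
Expenditure multiplier = 1/(1 − c(1−t)) = 1/(1 − 0.514×0.77) = 1/0.60422 ≈ 1.655.
The tax multiplier is −c × k ≈ −0.851, so ΔY = k × (−c·ΔT) = (+$238.496 billion) / 0.60422 ≈ +$395 billion.

+$395 billion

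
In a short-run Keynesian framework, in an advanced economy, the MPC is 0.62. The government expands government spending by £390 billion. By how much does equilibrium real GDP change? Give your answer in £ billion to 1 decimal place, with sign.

Spending multiplier = 1/(1 − MPC) = 1/(1 − 0.62) = 1/0.38 ≈ 2.632.
ΔY = k × ΔG = (+£390 billion) / 0.38 ≈ +£1,026.3 billion.

+£1,026.3 billion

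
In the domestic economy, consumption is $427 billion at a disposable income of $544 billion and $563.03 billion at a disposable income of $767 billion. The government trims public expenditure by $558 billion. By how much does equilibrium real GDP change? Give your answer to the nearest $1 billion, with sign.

MPC = ΔC/ΔYd = (563.03 − 427)/(767 − 544) = 136.03/223 = 0.61.
Government-spending multiplier = 1/(1 − MPC) = 1/(1 − 0.61) = 1/0.39 ≈ 2.564.
ΔY = k × ΔG = (−$558 billion) / 0.39 ≈ −$1,431 billion.

−$1,431 billion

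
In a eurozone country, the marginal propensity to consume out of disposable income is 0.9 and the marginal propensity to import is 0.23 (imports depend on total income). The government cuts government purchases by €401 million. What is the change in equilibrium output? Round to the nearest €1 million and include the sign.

−€1,215 million

Expenditure multiplier = 1/(1 − c + m) = 1/(1 − 0.9 + 0.23) = 1/0.33 ≈ 3.03.
ΔY = k × ΔG = (−€401 million) / 0.33 ≈ −€1,215 million.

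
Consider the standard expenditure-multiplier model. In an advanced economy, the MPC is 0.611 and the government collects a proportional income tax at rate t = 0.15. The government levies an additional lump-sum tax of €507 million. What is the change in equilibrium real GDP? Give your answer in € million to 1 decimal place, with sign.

−€644.5 million

A lump-sum tax change of +€507 million shifts disposable income by −€507 million; first-round consumption changes by −c × ΔT = −0.611 × (+€507 million) = −€309.777 million.
Expenditure multiplier = 1/(1 − c(1−t)) = 1/(1 − 0.611×0.85) = 1/0.48065 ≈ 2.081.
The tax multiplier is −c × k ≈ −1.271, so ΔY = k × (−c·ΔT) = (−€309.777 million) / 0.48065 ≈ −€644.5 million.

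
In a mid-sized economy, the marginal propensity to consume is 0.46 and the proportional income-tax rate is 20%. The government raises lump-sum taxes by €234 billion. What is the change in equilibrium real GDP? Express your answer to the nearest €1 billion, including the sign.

A lump-sum tax change of +€234 billion shifts disposable income by −€234 billion; first-round consumption changes by −c × ΔT = −0.46 × (+€234 billion) = −€107.64 billion.
Expenditure multiplier = 1/(1 − c(1−t)) = 1/(1 − 0.46×0.8) = 1/0.632 ≈ 1.582.
The tax multiplier is −c × k ≈ −0.728, so ΔY = k × (−c·ΔT) = (−€107.64 billion) / 0.632 ≈ −€170 billion.

−€170 billion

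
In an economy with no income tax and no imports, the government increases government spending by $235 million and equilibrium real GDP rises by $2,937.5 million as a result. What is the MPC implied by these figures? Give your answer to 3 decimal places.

0.920

Implied spending multiplier k = ΔY/ΔG = 2,937.5/235 = 12.5.
Since k = 1/(1 − MPC), MPC = 1 − 1/k = 1 − ΔG/ΔY = 1 − 235/2,937.5 = 0.920.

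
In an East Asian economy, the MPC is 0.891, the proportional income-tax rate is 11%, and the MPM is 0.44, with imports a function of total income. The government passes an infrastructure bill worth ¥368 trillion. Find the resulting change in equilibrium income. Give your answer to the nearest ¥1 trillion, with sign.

+¥569 trillion

Expenditure multiplier = 1/(1 − c(1−t) + m) = 1/(1 − 0.891×0.89 + 0.44) = 1/0.64701 ≈ 1.546.
ΔY = k × ΔG = (+¥368 trillion) / 0.64701 ≈ +¥569 trillion.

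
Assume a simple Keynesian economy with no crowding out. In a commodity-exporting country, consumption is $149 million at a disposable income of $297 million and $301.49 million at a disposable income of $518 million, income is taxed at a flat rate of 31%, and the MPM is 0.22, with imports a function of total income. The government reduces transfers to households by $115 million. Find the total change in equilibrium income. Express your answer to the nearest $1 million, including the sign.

−$107 million

MPC = ΔC/ΔYd = (301.49 − 149)/(518 − 297) = 152.49/221 = 0.69.
The transfer change shifts disposable income by −$115 million, so first-round consumption changes by c·ΔTR = 0.69 × (−$115 million) = −$79.35 million.
Expenditure multiplier = 1/(1 − c(1−t) + m) = 1/(1 − 0.69×0.69 + 0.22) = 1/0.7439 ≈ 1.344.
The transfer multiplier is c × k ≈ 0.928, so ΔY = k × (c·ΔTR) = (−$79.35 million) / 0.7439 ≈ −$107 million.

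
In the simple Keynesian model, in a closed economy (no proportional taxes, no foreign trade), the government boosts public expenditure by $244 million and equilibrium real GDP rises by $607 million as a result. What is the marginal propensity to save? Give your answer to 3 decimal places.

Implied spending multiplier k = ΔY/ΔG = 607/244 ≈ 2.4877.
Since k = 1/(1 − MPC), MPC = 1 − 1/k = 1 − ΔG/ΔY = 1 − 244/607 ≈ 0.598.
MPS = 1 − MPC = 0.402.

0.402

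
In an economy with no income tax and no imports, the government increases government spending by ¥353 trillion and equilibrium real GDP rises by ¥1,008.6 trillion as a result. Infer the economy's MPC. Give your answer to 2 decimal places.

0.65

Implied spending multiplier k = ΔY/ΔG = 1,008.6/353 ≈ 2.8572.
Since k = 1/(1 − MPC), MPC = 1 − 1/k = 1 − ΔG/ΔY = 1 − 353/1,008.6 ≈ 0.65.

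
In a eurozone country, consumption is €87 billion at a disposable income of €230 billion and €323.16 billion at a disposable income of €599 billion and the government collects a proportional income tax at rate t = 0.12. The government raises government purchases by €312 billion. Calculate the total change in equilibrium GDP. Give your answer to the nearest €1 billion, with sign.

MPC = ΔC/ΔYd = (323.16 − 87)/(599 − 230) = 236.16/369 = 0.64.
Spending multiplier = 1/(1 − c(1−t)) = 1/(1 − 0.64×0.88) = 1/0.4368 ≈ 2.289.
ΔY = k × ΔG = (+€312 billion) / 0.4368 ≈ +€714 billion.

+€714 billion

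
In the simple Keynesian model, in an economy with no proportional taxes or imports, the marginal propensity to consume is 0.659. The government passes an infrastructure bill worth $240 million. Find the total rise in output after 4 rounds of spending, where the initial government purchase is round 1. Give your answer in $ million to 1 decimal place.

$571.1 million

Round 1 adds ΔG = $240 million; each later round is MPC = 0.659 times the previous.
After 4 rounds: 240 + 158.16 + 104.22744 + 68.68588296 = ΔG·(1 − c^4)/(1 − c) = 240 × (1 − 0.188599986961)/0.341 ≈ $571.1 million.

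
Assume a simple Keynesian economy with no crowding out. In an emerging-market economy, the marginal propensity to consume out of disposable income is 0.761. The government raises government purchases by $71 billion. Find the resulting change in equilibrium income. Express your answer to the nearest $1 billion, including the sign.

Spending multiplier = 1/(1 − MPC) = 1/(1 − 0.761) = 1/0.239 ≈ 4.184.
ΔY = k × ΔG = (+$71 billion) / 0.239 ≈ +$297 billion.

+$297 billion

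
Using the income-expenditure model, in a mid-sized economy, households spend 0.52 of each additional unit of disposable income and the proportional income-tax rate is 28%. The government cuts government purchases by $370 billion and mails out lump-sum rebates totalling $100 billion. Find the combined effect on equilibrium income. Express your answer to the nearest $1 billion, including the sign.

−$508 billion

Expenditure multiplier = 1/(1 − c(1−t)) = 1/(1 − 0.52×0.72) = 1/0.6256 ≈ 1.598.
ΔG contributes k·ΔG = (−$370 billion) / 0.6256 ≈ −$591.4 billion.
ΔT of −$100 billion changes first-round spending by −c·ΔT = +$52 billion, contributing k·(−c·ΔT) = (+$52 billion) / 0.6256 ≈ +$83.1 billion.
Net ΔY = k(ΔG − c·ΔT) = (−$318 billion) / 0.6256 ≈ −$508 billion.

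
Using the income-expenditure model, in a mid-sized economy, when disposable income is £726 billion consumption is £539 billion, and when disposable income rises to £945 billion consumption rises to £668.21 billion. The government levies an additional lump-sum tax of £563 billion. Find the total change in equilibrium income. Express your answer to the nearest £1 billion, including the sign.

MPC = ΔC/ΔYd = (668.21 − 539)/(945 − 726) = 129.21/219 = 0.59.
A lump-sum tax change of +£563 billion shifts disposable income by −£563 billion; first-round consumption changes by −c × ΔT = −0.59 × (+£563 billion) = −£332.17 billion.
Expenditure multiplier = 1/(1 − MPC) = 1/(1 − 0.59) = 1/0.41 ≈ 2.439.
The tax multiplier is −c × k ≈ −1.439, so ΔY = k × (−c·ΔT) = (−£332.17 billion) / 0.41 ≈ −£810 billion.

−£810 billion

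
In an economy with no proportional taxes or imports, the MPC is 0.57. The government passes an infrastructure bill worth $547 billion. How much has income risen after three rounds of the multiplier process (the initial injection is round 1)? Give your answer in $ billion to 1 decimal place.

$1,036.5 billion

Round 1 adds ΔG = $547 billion; each later round is MPC = 0.57 times the previous.
After 3 rounds: 547 + 311.79 + 177.7203 = ΔG·(1 − c^3)/(1 − c) = 547 × (1 − 0.185193)/0.43 ≈ $1,036.5 billion.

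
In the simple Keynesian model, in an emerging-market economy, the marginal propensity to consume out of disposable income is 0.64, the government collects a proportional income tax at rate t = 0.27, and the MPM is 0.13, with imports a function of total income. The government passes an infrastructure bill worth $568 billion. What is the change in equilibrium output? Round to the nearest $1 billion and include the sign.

Government-spending multiplier = 1/(1 − c(1−t) + m) = 1/(1 − 0.64×0.73 + 0.13) = 1/0.6628 ≈ 1.509.
ΔY = k × ΔG = (+$568 billion) / 0.6628 ≈ +$857 billion.

+$857 billion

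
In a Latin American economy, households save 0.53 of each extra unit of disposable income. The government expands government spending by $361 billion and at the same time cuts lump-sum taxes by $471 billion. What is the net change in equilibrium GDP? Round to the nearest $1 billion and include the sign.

+$1,099 billion

MPC = 1 − MPS = 1 − 0.53 = 0.47.
Expenditure multiplier = 1/(1 − MPC) = 1/(1 − 0.47) = 1/0.53 ≈ 1.887.
ΔG contributes k·ΔG = (+$361 billion) / 0.53 ≈ +$681.1 billion.
ΔT of −$471 billion changes first-round spending by −c·ΔT = +$221.37 billion, contributing k·(−c·ΔT) = (+$221.37 billion) / 0.53 ≈ +$417.7 billion.
Net ΔY = k(ΔG − c·ΔT) = (+$582.37 billion) / 0.53 ≈ +$1,099 billion.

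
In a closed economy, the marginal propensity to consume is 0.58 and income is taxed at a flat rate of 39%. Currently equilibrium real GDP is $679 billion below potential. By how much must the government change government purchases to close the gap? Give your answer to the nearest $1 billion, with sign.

+$439 billion

Spending multiplier = 1/(1 − c(1−t)) = 1/(1 − 0.58×0.61) = 1/0.6462 ≈ 1.548.
Need ΔY = +$679 billion, so ΔG = ΔY/k = (+$679 billion) × 0.6462 ≈ +$439 billion.
The government should increase government purchases by $439 billion.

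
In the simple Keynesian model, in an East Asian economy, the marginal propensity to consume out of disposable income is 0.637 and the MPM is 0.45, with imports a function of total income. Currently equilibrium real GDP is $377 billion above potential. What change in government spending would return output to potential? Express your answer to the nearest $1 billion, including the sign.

Spending multiplier = 1/(1 − c + m) = 1/(1 − 0.637 + 0.45) = 1/0.813 ≈ 1.23.
Need ΔY = −$377 billion, so ΔG = ΔY/k = (−$377 billion) × 0.813 ≈ −$307 billion.
The government should cut government spending by $307 billion.

−$307 billion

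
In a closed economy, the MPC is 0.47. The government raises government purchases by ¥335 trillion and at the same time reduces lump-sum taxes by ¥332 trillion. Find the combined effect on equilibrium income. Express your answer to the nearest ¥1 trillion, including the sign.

Expenditure multiplier = 1/(1 − MPC) = 1/(1 − 0.47) = 1/0.53 ≈ 1.887.
ΔG contributes k·ΔG = (+¥335 trillion) / 0.53 ≈ +¥632.1 trillion.
ΔT of −¥332 trillion changes first-round spending by −c·ΔT = +¥156.04 trillion, contributing k·(−c·ΔT) = (+¥156.04 trillion) / 0.53 ≈ +¥294.4 trillion.
Net ΔY = k(ΔG − c·ΔT) = (+¥491.04 trillion) / 0.53 ≈ +¥926 trillion.

+¥926 trillion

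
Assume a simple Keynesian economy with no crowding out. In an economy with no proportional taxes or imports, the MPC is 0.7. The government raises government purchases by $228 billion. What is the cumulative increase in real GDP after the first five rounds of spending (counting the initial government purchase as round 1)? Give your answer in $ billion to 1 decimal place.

Round 1 adds ΔG = $228 billion; each later round is MPC = 0.7 times the previous.
After 5 rounds: 228 + 159.6 + 111.72 + 78.204 + 54.7428 = ΔG·(1 − c^5)/(1 − c) = 228 × (1 − 0.16807)/0.3 ≈ $632.3 billion.

$632.3 billion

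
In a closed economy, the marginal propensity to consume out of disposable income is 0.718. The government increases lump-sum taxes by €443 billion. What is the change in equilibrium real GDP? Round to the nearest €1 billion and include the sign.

−€1,128 billion

A lump-sum tax change of +€443 billion shifts disposable income by −€443 billion; first-round consumption changes by −c × ΔT = −0.718 × (+€443 billion) = −€318.074 billion.
Expenditure multiplier = 1/(1 − MPC) = 1/(1 − 0.718) = 1/0.282 ≈ 3.546.
The tax multiplier is −c × k ≈ −2.546, so ΔY = k × (−c·ΔT) = (−€318.074 billion) / 0.282 ≈ −€1,128 billion.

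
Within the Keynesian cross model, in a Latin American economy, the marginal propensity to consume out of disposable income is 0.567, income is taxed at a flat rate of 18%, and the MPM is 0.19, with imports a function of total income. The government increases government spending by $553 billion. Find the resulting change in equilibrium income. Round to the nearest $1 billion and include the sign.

Expenditure multiplier = 1/(1 − c(1−t) + m) = 1/(1 − 0.567×0.82 + 0.19) = 1/0.72506 ≈ 1.379.
ΔY = k × ΔG = (+$553 billion) / 0.72506 ≈ +$763 billion.

+$763 billion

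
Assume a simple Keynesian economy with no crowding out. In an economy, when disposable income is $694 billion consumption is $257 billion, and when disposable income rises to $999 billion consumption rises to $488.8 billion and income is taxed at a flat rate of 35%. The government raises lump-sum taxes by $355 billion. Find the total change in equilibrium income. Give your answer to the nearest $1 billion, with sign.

MPC = ΔC/ΔYd = (488.8 − 257)/(999 − 694) = 231.8/305 = 0.76.
A lump-sum tax change of +$355 billion shifts disposable income by −$355 billion; first-round consumption changes by −c × ΔT = −0.76 × (+$355 billion) = −$269.8 billion.
Expenditure multiplier = 1/(1 − c(1−t)) = 1/(1 − 0.76×0.65) = 1/0.506 ≈ 1.976.
The tax multiplier is −c × k ≈ −1.502, so ΔY = k × (−c·ΔT) = (−$269.8 billion) / 0.506 ≈ −$533 billion.

−$533 billion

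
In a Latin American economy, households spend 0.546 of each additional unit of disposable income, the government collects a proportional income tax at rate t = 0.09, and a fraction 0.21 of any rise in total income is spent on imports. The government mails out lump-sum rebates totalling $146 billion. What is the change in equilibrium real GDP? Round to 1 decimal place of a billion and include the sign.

A lump-sum tax change of −$146 billion shifts disposable income by +$146 billion; first-round consumption changes by −c × ΔT = −0.546 × (−$146 billion) = +$79.716 billion.
Expenditure multiplier = 1/(1 − c(1−t) + m) = 1/(1 − 0.546×0.91 + 0.21) = 1/0.71314 ≈ 1.402.
The tax multiplier is −c × k ≈ −0.766, so ΔY = k × (−c·ΔT) = (+$79.716 billion) / 0.71314 ≈ +$111.8 billion.

+$111.8 billion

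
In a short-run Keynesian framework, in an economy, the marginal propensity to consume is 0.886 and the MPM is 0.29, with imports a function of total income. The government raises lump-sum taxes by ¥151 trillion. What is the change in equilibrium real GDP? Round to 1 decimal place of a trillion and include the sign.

−¥331.2 trillion

A lump-sum tax change of +¥151 trillion shifts disposable income by −¥151 trillion; first-round consumption changes by −c × ΔT = −0.886 × (+¥151 trillion) = −¥133.786 trillion.
Expenditure multiplier = 1/(1 − c + m) = 1/(1 − 0.886 + 0.29) = 1/0.404 ≈ 2.475.
The tax multiplier is −c × k ≈ −2.193, so ΔY = k × (−c·ΔT) = (−¥133.786 trillion) / 0.404 ≈ −¥331.2 trillion.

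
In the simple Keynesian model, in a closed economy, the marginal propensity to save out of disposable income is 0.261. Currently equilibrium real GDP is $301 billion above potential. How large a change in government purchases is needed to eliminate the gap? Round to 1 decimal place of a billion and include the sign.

MPC = 1 − MPS = 1 − 0.261 = 0.739.
Spending multiplier = 1/(1 − MPC) = 1/(1 − 0.739) = 1/0.261 ≈ 3.831.
Need ΔY = −$301 billion, so ΔG = ΔY/k = (−$301 billion) × 0.261 ≈ −$78.6 billion.
The government should cut government purchases by $78.6 billion.

−$78.6 billion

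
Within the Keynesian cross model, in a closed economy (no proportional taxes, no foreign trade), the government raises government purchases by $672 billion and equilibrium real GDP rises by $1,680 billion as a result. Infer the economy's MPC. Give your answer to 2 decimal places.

0.60

Implied spending multiplier k = ΔY/ΔG = 1,680/672 = 2.5.
Since k = 1/(1 − MPC), MPC = 1 − 1/k = 1 − ΔG/ΔY = 1 − 672/1,680 = 0.60.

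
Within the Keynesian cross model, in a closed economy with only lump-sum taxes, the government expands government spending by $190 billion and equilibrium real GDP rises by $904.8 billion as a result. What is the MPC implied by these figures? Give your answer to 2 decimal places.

0.79

Implied spending multiplier k = ΔY/ΔG = 904.8/190 ≈ 4.7621.
Since k = 1/(1 − MPC), MPC = 1 − 1/k = 1 − ΔG/ΔY = 1 − 190/904.8 ≈ 0.79.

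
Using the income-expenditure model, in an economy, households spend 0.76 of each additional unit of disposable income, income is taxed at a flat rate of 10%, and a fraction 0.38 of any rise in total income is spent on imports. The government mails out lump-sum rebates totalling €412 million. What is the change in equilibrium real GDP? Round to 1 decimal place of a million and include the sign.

A lump-sum tax change of −€412 million shifts disposable income by +€412 million; first-round consumption changes by −c × ΔT = −0.76 × (−€412 million) = +€313.12 million.
Expenditure multiplier = 1/(1 − c(1−t) + m) = 1/(1 − 0.76×0.9 + 0.38) = 1/0.696 ≈ 1.437.
The tax multiplier is −c × k ≈ −1.092, so ΔY = k × (−c·ΔT) = (+€313.12 million) / 0.696 ≈ +€449.9 million.

+€449.9 million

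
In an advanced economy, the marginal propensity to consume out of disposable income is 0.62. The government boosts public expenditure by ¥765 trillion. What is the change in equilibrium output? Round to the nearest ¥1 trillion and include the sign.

+¥2,013 trillion

Government-spending multiplier = 1/(1 − MPC) = 1/(1 − 0.62) = 1/0.38 ≈ 2.632.
ΔY = k × ΔG = (+¥765 trillion) / 0.38 ≈ +¥2,013 trillion.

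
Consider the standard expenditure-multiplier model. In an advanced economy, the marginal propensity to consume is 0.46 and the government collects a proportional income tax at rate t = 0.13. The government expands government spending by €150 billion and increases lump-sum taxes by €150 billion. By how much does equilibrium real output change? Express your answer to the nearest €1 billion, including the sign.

+€135 billion

Expenditure multiplier = 1/(1 − c(1−t)) = 1/(1 − 0.46×0.87) = 1/0.5998 ≈ 1.667.
ΔG contributes k·ΔG = (+€150 billion) / 0.5998 ≈ +€250.1 billion.
ΔT of +€150 billion changes first-round spending by −c·ΔT = −€69 billion, contributing k·(−c·ΔT) = (−€69 billion) / 0.5998 ≈ −€115 billion.
Net ΔY = k(ΔG − c·ΔT) = (+€81 billion) / 0.5998 ≈ +€135 billion.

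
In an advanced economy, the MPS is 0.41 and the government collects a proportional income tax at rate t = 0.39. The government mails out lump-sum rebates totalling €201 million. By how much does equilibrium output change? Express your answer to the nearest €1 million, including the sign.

+€185 million

MPC = 1 − MPS = 1 − 0.41 = 0.59.
A lump-sum tax change of −€201 million shifts disposable income by +€201 million; first-round consumption changes by −c × ΔT = −0.59 × (−€201 million) = +€118.59 million.
Expenditure multiplier = 1/(1 − c(1−t)) = 1/(1 − 0.59×0.61) = 1/0.6401 ≈ 1.562.
The tax multiplier is −c × k ≈ −0.922, so ΔY = k × (−c·ΔT) = (+€118.59 million) / 0.6401 ≈ +€185 million.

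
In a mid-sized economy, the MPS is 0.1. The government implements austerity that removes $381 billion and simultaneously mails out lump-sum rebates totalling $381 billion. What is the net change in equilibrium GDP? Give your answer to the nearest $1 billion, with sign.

−$381 billion

MPC = 1 − MPS = 1 − 0.1 = 0.9.
Expenditure multiplier = 1/(1 − MPC) = 1/(1 − 0.9) = 1/0.1 = 10.
ΔG contributes k·ΔG = (−$381 billion) / 0.1 = −$3,810 billion.
ΔT of −$381 billion changes first-round spending by −c·ΔT = +$342.9 billion, contributing k·(−c·ΔT) = (+$342.9 billion) / 0.1 = +$3,429 billion.
With ΔG = ΔT and no other leakages, the balanced-budget multiplier is 1, so ΔY = ΔG = −$381 billion.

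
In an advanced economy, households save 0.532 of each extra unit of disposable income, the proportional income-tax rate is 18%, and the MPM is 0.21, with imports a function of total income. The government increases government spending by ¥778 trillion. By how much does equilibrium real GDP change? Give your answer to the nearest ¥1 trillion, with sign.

MPC = 1 − MPS = 1 − 0.532 = 0.468.
Government-spending multiplier = 1/(1 − c(1−t) + m) = 1/(1 − 0.468×0.82 + 0.21) = 1/0.82624 ≈ 1.21.
ΔY = k × ΔG = (+¥778 trillion) / 0.82624 ≈ +¥942 trillion.

+¥942 trillion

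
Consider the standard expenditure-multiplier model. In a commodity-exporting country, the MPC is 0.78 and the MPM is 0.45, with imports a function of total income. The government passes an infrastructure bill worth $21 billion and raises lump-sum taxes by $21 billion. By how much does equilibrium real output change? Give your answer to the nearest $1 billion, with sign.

+$7 billion

Expenditure multiplier = 1/(1 − c + m) = 1/(1 − 0.78 + 0.45) = 1/0.67 ≈ 1.493.
ΔG contributes k·ΔG = (+$21 billion) / 0.67 ≈ +$31.3 billion.
ΔT of +$21 billion changes first-round spending by −c·ΔT = −$16.38 billion, contributing k·(−c·ΔT) = (−$16.38 billion) / 0.67 ≈ −$24.4 billion.
Net ΔY = k(ΔG − c·ΔT) = (+$4.62 billion) / 0.67 ≈ +$7 billion.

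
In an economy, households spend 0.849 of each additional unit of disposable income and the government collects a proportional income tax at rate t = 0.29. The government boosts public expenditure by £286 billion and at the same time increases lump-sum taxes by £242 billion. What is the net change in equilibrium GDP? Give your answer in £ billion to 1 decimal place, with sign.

Expenditure multiplier = 1/(1 − c(1−t)) = 1/(1 − 0.849×0.71) = 1/0.39721 ≈ 2.518.
ΔG contributes k·ΔG = (+£286 billion) / 0.39721 ≈ +£720 billion.
ΔT of +£242 billion changes first-round spending by −c·ΔT = −£205.458 billion, contributing k·(−c·ΔT) = (−£205.458 billion) / 0.39721 ≈ −£517.3 billion.
Net ΔY = k(ΔG − c·ΔT) = (+£80.542 billion) / 0.39721 ≈ +£202.8 billion.

+£202.8 billion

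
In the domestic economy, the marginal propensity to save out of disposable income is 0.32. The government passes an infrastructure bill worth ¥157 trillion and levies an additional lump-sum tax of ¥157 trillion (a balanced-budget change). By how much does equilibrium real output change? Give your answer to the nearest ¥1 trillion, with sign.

MPC = 1 − MPS = 1 − 0.32 = 0.68.
Expenditure multiplier = 1/(1 − MPC) = 1/(1 − 0.68) = 1/0.32 = 3.125.
ΔG contributes k·ΔG = (+¥157 trillion) / 0.32 ≈ +¥490.6 trillion.
ΔT of +¥157 trillion changes first-round spending by −c·ΔT = −¥106.76 trillion, contributing k·(−c·ΔT) = (−¥106.76 trillion) / 0.32 ≈ −¥333.6 trillion.
With ΔG = ΔT and no other leakages, the balanced-budget multiplier is 1, so ΔY = ΔG = +¥157 trillion.

+¥157 trillion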